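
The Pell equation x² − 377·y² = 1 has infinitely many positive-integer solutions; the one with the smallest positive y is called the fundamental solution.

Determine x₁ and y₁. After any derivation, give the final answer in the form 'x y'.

233 12

√377 = [19; 2,2,2,38, …], period ℓ=4 (even) → k=3
step 0: (19, 1)  from 19·(1,0) + (0,1)
step 1: (39, 2)  from 2·(19,1) + (1,0)
step 2: (97, 5)  from 2·(39,2) + (19,1)
step 3: (233, 12)  from 2·(97,5) + (39,2)
(x₁, y₁) = (233, 12);  233² − 377·12² = 1 ✓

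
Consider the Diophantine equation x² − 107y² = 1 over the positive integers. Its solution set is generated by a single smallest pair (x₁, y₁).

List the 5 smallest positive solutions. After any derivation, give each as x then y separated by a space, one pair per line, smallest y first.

962 93
1850887 178932
3561105626 344265075
6851565373537 662365825368
13182408217579562 1274391503742957

√107 = [10; 2,1,9,1,2,20, …], period ℓ=6 (even) → k=5
k=0  a_k=10  p_k/q_k = 10/1
k=1  a_k=2  p_k/q_k = 21/2
k=2  a_k=1  p_k/q_k = 31/3
k=3  a_k=9  p_k/q_k = 300/29
k=4  a_k=1  p_k/q_k = 331/32
k=5  a_k=2  p_k/q_k = 962/93
→ (962, 93).  Check: 962²=925444, 107·93²=925443, difference 1.
(962+93√107)^2 = 1850887 + 178932√107
(962+93√107)^3 = 3561105626 + 344265075√107
(962+93√107)^4 = 6851565373537 + 662365825368√107
(962+93√107)^5 = 13182408217579562 + 1274391503742957√107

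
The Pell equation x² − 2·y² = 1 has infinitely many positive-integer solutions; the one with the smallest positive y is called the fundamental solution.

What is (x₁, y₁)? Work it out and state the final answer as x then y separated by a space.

√2 = [1; 2, …], period ℓ=1 (odd) → k=1
step 0: (1, 1)  from 1·(1,0) + (0,1)
step 1: (3, 2)  from 2·(1,1) + (1,0)
→ (3, 2).  Check: 3²=9, 2·2²=8, difference 1.

3 2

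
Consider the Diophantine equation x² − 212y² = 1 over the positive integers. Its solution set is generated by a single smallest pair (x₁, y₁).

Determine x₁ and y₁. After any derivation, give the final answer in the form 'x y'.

√212 = [14; 1,1,3,1,1,…,1,1,28, …], period ℓ=14 (even) → k=13
i=0: a=14 ⇒ p=14, q=1
…
i=2: a=1 ⇒ p=29, q=2
i=3: a=3 ⇒ p=102, q=7
…
i=6: a=1 ⇒ p=364, q=25
…
i=8: a=1 ⇒ p=2781, q=191
…
i=12: a=1 ⇒ p=37114, q=2549
i=13: a=1 ⇒ p=66249, q=4550
fundamental: x₁=66249, y₁=4550  (since 4388930001 − 212·20702500 = 1)

66249 4550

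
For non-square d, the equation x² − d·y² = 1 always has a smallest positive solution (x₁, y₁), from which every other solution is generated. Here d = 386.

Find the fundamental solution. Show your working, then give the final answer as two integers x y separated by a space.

√386 = [19; 1,1,1,4,1,18,1,4,1,1,1,38, …], period ℓ=12 (even) → k=11
k=0  a_k=19  p_k/q_k = 19/1
k=1  a_k=1  p_k/q_k = 20/1
k=2  a_k=1  p_k/q_k = 39/2
k=3  a_k=1  p_k/q_k = 59/3
…
k=5  a_k=1  p_k/q_k = 334/17
k=6  a_k=18  p_k/q_k = 6287/320
k=7  a_k=1  p_k/q_k = 6621/337
k=8  a_k=4  p_k/q_k = 32771/1668
k=9  a_k=1  p_k/q_k = 39392/2005
k=10  a_k=1  p_k/q_k = 72163/3673
k=11  a_k=1  p_k/q_k = 111555/5678
(x₁, y₁) = (111555, 5678);  111555² − 386·5678² = 1 ✓

111555 5678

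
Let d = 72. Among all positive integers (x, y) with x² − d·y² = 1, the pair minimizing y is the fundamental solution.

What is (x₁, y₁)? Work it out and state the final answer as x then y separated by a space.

[8; 2,16] for √72; ℓ=2 ⇒ convergent index 1
i=0: a=8 ⇒ p=8, q=1
i=1: a=2 ⇒ p=17, q=2
(x₁, y₁) = (17, 2);  17² − 72·2² = 1 ✓

17 2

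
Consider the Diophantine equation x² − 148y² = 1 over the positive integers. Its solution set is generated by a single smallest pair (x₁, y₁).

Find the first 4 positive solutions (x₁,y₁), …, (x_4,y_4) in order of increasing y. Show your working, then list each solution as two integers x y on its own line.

√148 → a₀=12, period (6,24); ℓ=2 even so k=1
a_0=12:  p_0=12·1+0=12,  q_0=12·0+1=1
a_1=6:  p_1=6·12+1=73,  q_1=6·1+0=6
fundamental: x₁=73, y₁=6  (since 5329 − 148·36 = 1)
k=2:  x_2 = 73·73+148·6·6 = 10657,  y_2 = 73·6+6·73 = 876
k=3:  x_3 = 73·10657+148·6·876 = 1555849,  y_3 = 73·876+6·10657 = 127890
k=4:  x_4 = 73·1555849+148·6·127890 = 227143297,  y_4 = 73·127890+6·1555849 = 18671064

73 6
10657 876
1555849 127890
227143297 18671064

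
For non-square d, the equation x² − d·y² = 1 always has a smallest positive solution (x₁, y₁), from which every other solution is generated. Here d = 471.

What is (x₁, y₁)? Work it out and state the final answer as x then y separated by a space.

7838695 361188

√471 = [21; 1,2,2,1,3,…,2,1,42, …], period ℓ=14 (even) → k=13
i=0: a=21 ⇒ p=21, q=1
…
i=3: a=2 ⇒ p=152, q=7
i=4: a=1 ⇒ p=217, q=10
i=5: a=3 ⇒ p=803, q=37
i=6: a=4 ⇒ p=3429, q=158
i=7: a=14 ⇒ p=48809, q=2249
i=8: a=4 ⇒ p=198665, q=9154
…
i=10: a=1 ⇒ p=843469, q=38865
i=11: a=2 ⇒ p=2331742, q=107441
i=12: a=2 ⇒ p=5506953, q=253747
i=13: a=1 ⇒ p=7838695, q=361188
(x₁, y₁) = (7838695, 361188);  7838695² − 471·361188² = 1 ✓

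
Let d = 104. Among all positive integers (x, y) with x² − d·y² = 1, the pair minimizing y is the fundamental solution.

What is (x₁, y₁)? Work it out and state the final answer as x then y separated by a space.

51 5

d=104: √d = [10; 5,20] (ℓ=2, even), read p_1/q_1
step 0: (10, 1)  from 10·(1,0) + (0,1)
step 1: (51, 5)  from 5·(10,1) + (1,0)
→ (51, 5).  Check: 51²=2601, 104·5²=2600, difference 1.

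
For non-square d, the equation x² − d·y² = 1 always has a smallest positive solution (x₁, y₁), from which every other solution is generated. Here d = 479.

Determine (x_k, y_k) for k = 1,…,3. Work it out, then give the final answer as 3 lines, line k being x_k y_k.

[21; 1,7,1,3,2,21,2,3,1,7,1,42] for √479; ℓ=12 ⇒ convergent index 11
i=0: a=21 ⇒ p=21, q=1
…
i=4: a=3 ⇒ p=766, q=35
i=5: a=2 ⇒ p=1729, q=79
…
i=8: a=3 ⇒ p=264712, q=12095
i=9: a=1 ⇒ p=340591, q=15562
i=10: a=7 ⇒ p=2648849, q=121029
i=11: a=1 ⇒ p=2989440, q=136591
(x₁, y₁) = (2989440, 136591);  2989440² − 479·136591² = 1 ✓
n=2: (2989440,136591)∘(2989440,136591) = (2989440·2989440+479·136591·136591, 2989440·136591+136591·2989440) = (17873503027199,816661198080)
n=3: (17873503027199,816661198080)∘(2989440,136591) = (2989440·17873503027199+479·136591·816661198080, 2989440·816661198080+136591·17873503027199) = (106863529779256567680,4882719303976413809)

2989440 136591
17873503027199 816661198080
106863529779256567680 4882719303976413809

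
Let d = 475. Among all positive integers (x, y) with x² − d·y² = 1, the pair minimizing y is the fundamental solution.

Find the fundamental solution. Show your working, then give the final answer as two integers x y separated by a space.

√475 = [21; 1,3,1,6,2,6,1,3,1,42, …], period ℓ=10 (even) → k=9
k=0  a_k=21  p_k/q_k = 21/1
…
k=2  a_k=3  p_k/q_k = 87/4
…
k=5  a_k=2  p_k/q_k = 1591/73
k=6  a_k=6  p_k/q_k = 10287/472
k=7  a_k=1  p_k/q_k = 11878/545
k=8  a_k=3  p_k/q_k = 45921/2107
k=9  a_k=1  p_k/q_k = 57799/2652
fundamental: x₁=57799, y₁=2652  (since 3340724401 − 475·7033104 = 1)

57799 2652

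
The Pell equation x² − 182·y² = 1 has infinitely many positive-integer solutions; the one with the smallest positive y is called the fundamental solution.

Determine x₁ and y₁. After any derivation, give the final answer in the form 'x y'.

√182 → a₀=13, period (2,26); ℓ=2 even so k=1
i=0: a=13 ⇒ p=13, q=1
i=1: a=2 ⇒ p=27, q=2
→ (27, 2).  Check: 27²=729, 182·2²=728, difference 1.

27 2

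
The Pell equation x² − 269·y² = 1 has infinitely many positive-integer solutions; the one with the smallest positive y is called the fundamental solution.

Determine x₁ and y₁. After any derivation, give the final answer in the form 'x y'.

[16; 2,2,32] for √269; ℓ=3 ⇒ convergent index 5
step 0: (16, 1)  from 16·(1,0) + (0,1)
step 1: (33, 2)  from 2·(16,1) + (1,0)
step 2: (82, 5)  from 2·(33,2) + (16,1)
step 3: (2657, 162)  from 32·(82,5) + (33,2)
step 4: (5396, 329)  from 2·(2657,162) + (82,5)
step 5: (13449, 820)  from 2·(5396,329) + (2657,162)
→ (13449, 820).  Check: 13449²=180875601, 269·820²=180875600, difference 1.

13449 820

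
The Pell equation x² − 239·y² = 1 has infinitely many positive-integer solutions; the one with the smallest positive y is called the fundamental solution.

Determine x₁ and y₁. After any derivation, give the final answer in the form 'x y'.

6195120 400729

[15; 2,5,1,2,4,15,4,2,1,5,2,30] for √239; ℓ=12 ⇒ convergent index 11
i=0: a=15 ⇒ p=15, q=1
…
i=2: a=5 ⇒ p=170, q=11
i=3: a=1 ⇒ p=201, q=13
i=4: a=2 ⇒ p=572, q=37
i=5: a=4 ⇒ p=2489, q=161
…
i=8: a=2 ⇒ p=346141, q=22390
i=9: a=1 ⇒ p=500258, q=32359
i=10: a=5 ⇒ p=2847431, q=184185
i=11: a=2 ⇒ p=6195120, q=400729
→ (6195120, 400729).  Check: 6195120²=38379511814400, 239·400729²=38379511814399, difference 1.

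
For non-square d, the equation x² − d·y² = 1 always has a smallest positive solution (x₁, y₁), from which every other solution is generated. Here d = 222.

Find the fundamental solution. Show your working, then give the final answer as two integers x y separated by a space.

[14; 1,8,1,28] for √222; ℓ=4 ⇒ convergent index 3
step 0: (14, 1)  from 14·(1,0) + (0,1)
step 1: (15, 1)  from 1·(14,1) + (1,0)
step 2: (134, 9)  from 8·(15,1) + (14,1)
step 3: (149, 10)  from 1·(134,9) + (15,1)
→ (149, 10).  Check: 149²=22201, 222·10²=22200, difference 1.

149 10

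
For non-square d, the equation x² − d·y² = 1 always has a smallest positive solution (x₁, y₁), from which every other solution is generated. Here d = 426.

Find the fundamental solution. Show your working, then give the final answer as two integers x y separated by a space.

d=426: √d = [20; 1,1,1,3,2,6,2,3,1,1,1,40] (ℓ=12, even), read p_11/q_11
step 0: (20, 1)  from 20·(1,0) + (0,1)
…
step 2: (41, 2)  from 1·(21,1) + (20,1)
…
step 6: (3323, 161)  from 6·(516,25) + (227,11)
…
step 8: (24809, 1202)  from 3·(7162,347) + (3323,161)
…
step 10: (56780, 2751)  from 1·(31971,1549) + (24809,1202)
step 11: (88751, 4300)  from 1·(56780,2751) + (31971,1549)
(x₁, y₁) = (88751, 4300);  88751² − 426·4300² = 1 ✓

88751 4300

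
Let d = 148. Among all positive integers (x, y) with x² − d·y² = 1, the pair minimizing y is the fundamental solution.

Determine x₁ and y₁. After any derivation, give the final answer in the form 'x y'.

√148 = [12; 6,24, …], period ℓ=2 (even) → k=1
step 0: (12, 1)  from 12·(1,0) + (0,1)
step 1: (73, 6)  from 6·(12,1) + (1,0)
fundamental: x₁=73, y₁=6  (since 5329 − 148·36 = 1)

73 6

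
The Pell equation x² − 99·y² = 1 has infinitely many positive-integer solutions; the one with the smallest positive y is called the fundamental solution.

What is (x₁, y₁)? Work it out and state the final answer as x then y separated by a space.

√99 → a₀=9, period (1,18); ℓ=2 even so k=1
k=0  a_k=9  p_k/q_k = 9/1
k=1  a_k=1  p_k/q_k = 10/1
→ (10, 1).  Check: 10²=100, 99·1²=99, difference 1.

10 1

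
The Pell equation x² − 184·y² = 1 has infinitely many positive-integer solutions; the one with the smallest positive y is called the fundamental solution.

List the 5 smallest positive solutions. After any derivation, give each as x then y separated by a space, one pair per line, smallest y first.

24335 1794
1184384449 87313980
57643991108495 4249571404806
2805533046066067201 206826640184594040
136545293294391499564175 10066252573534620521994

√184 → a₀=13, period (1,1,3,2,1,2,1,2,3,1,1,26); ℓ=12 even so k=11
step 0: (13, 1)  from 13·(1,0) + (0,1)
…
step 9: (10594, 781)  from 3·(3147,232) + (1153,85)
step 10: (13741, 1013)  from 1·(10594,781) + (3147,232)
step 11: (24335, 1794)  from 1·(13741,1013) + (10594,781)
fundamental: x₁=24335, y₁=1794  (since 592192225 − 184·3218436 = 1)
(x_2, y_2) = (24335·24335 + 184·1794·1794, 24335·1794 + 1794·24335) = (1184384449, 87313980)
(x_3, y_3) = (24335·1184384449 + 184·1794·87313980, 24335·87313980 + 1794·1184384449) = (57643991108495, 4249571404806)
(x_4, y_4) = (24335·57643991108495 + 184·1794·4249571404806, 24335·4249571404806 + 1794·57643991108495) = (2805533046066067201, 206826640184594040)
(x_5, y_5) = (24335·2805533046066067201 + 184·1794·206826640184594040, 24335·206826640184594040 + 1794·2805533046066067201) = (136545293294391499564175, 10066252573534620521994)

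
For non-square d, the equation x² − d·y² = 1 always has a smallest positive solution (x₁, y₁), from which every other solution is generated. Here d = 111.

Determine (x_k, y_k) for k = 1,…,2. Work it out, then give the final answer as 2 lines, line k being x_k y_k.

295 28
174049 16520

d=111: √d = [10; 1,1,6,1,1,20] (ℓ=6, even), read p_5/q_5
a_0=10:  p_0=10·1+0=10,  q_0=10·0+1=1
…
a_4=1:  p_4=1·137+21=158,  q_4=1·13+2=15
a_5=1:  p_5=1·158+137=295,  q_5=1·15+13=28
→ (295, 28).  Check: 295²=87025, 111·28²=87024, difference 1.
(x_2, y_2) = (295·295 + 111·28·28, 295·28 + 28·295) = (174049, 16520)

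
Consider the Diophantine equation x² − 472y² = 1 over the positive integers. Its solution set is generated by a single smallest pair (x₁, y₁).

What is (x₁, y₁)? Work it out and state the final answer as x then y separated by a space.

306917 14127

√472 = [21; 1,2,1,1,1,…,2,1,42, …], period ℓ=14 (even) → k=13
i=0: a=21 ⇒ p=21, q=1
i=1: a=1 ⇒ p=22, q=1
i=2: a=2 ⇒ p=65, q=3
…
i=4: a=1 ⇒ p=152, q=7
i=5: a=1 ⇒ p=239, q=11
i=6: a=4 ⇒ p=1108, q=51
…
i=8: a=4 ⇒ p=24224, q=1115
i=9: a=1 ⇒ p=30003, q=1381
i=10: a=1 ⇒ p=54227, q=2496
i=11: a=1 ⇒ p=84230, q=3877
i=12: a=2 ⇒ p=222687, q=10250
i=13: a=1 ⇒ p=306917, q=14127
(x₁, y₁) = (306917, 14127);  306917² − 472·14127² = 1 ✓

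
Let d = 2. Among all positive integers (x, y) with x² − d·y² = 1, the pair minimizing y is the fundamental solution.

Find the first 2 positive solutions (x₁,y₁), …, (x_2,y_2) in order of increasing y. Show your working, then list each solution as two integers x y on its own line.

[1; 2] for √2; ℓ=1 ⇒ convergent index 1
step 0: (1, 1)  from 1·(1,0) + (0,1)
step 1: (3, 2)  from 2·(1,1) + (1,0)
fundamental: x₁=3, y₁=2  (since 9 − 2·4 = 1)
(3+2√2)^2 = 17 + 12√2

3 2
17 12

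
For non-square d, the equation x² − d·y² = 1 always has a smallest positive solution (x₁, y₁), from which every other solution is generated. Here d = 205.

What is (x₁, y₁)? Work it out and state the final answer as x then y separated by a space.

39689 2772

√205 = [14; 3,6,1,4,1,6,3,28, …], period ℓ=8 (even) → k=7
step 0: (14, 1)  from 14·(1,0) + (0,1)
step 1: (43, 3)  from 3·(14,1) + (1,0)
…
step 3: (315, 22)  from 1·(272,19) + (43,3)
…
step 5: (1847, 129)  from 1·(1532,107) + (315,22)
step 6: (12614, 881)  from 6·(1847,129) + (1532,107)
step 7: (39689, 2772)  from 3·(12614,881) + (1847,129)
→ (39689, 2772).  Check: 39689²=1575216721, 205·2772²=1575216720, difference 1.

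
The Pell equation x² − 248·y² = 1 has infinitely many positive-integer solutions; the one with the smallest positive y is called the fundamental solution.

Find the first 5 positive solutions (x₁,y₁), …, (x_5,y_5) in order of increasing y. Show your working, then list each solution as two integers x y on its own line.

[15; 1,2,1,30] for √248; ℓ=4 ⇒ convergent index 3
a_0=15:  p_0=15·1+0=15,  q_0=15·0+1=1
a_1=1:  p_1=1·15+1=16,  q_1=1·1+0=1
a_2=2:  p_2=2·16+15=47,  q_2=2·1+1=3
a_3=1:  p_3=1·47+16=63,  q_3=1·3+1=4
fundamental: x₁=63, y₁=4  (since 3969 − 248·16 = 1)
k=2:  x_2 = 63·63+248·4·4 = 7937,  y_2 = 63·4+4·63 = 504
k=3:  x_3 = 63·7937+248·4·504 = 999999,  y_3 = 63·504+4·7937 = 63500
k=4:  x_4 = 63·999999+248·4·63500 = 125991937,  y_4 = 63·63500+4·999999 = 8000496
k=5:  x_5 = 63·125991937+248·4·8000496 = 15873984063,  y_5 = 63·8000496+4·125991937 = 1007998996

63 4
7937 504
999999 63500
125991937 8000496
15873984063 1007998996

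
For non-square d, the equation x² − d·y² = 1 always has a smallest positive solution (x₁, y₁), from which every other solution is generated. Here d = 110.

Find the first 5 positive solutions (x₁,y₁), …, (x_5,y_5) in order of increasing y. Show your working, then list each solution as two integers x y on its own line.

21 2
881 84
36981 3526
1552321 148008
65160501 6212810

√110 → a₀=10, period (2,20); ℓ=2 even so k=1
i=0: a=10 ⇒ p=10, q=1
i=1: a=2 ⇒ p=21, q=2
→ (21, 2).  Check: 21²=441, 110·2²=440, difference 1.
k=2:  x_2 = 21·21+110·2·2 = 881,  y_2 = 21·2+2·21 = 84
k=3:  x_3 = 21·881+110·2·84 = 36981,  y_3 = 21·84+2·881 = 3526
k=4:  x_4 = 21·36981+110·2·3526 = 1552321,  y_4 = 21·3526+2·36981 = 148008
k=5:  x_5 = 21·1552321+110·2·148008 = 65160501,  y_5 = 21·148008+2·1552321 = 6212810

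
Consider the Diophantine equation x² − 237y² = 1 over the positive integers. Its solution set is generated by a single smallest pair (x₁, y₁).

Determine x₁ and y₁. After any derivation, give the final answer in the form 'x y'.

228151 14820

√237 = [15; 2,1,1,7,10,7,1,1,2,30, …], period ℓ=10 (even) → k=9
i=0: a=15 ⇒ p=15, q=1
i=1: a=2 ⇒ p=31, q=2
i=2: a=1 ⇒ p=46, q=3
i=3: a=1 ⇒ p=77, q=5
i=4: a=7 ⇒ p=585, q=38
…
i=6: a=7 ⇒ p=42074, q=2733
…
i=8: a=1 ⇒ p=90075, q=5851
i=9: a=2 ⇒ p=228151, q=14820
→ (228151, 14820).  Check: 228151²=52052878801, 237·14820²=52052878800, difference 1.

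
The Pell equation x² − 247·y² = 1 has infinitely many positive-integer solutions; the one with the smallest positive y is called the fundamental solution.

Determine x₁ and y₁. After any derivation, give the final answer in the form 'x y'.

√247 → a₀=15, period (1,2,1,1,9,1,9,1,1,2,1,30); ℓ=12 even so k=11
step 0: (15, 1)  from 15·(1,0) + (0,1)
…
step 6: (1163, 74)  from 1·(1053,67) + (110,7)
step 7: (11520, 733)  from 9·(1163,74) + (1053,67)
step 8: (12683, 807)  from 1·(11520,733) + (1163,74)
…
step 10: (61089, 3887)  from 2·(24203,1540) + (12683,807)
step 11: (85292, 5427)  from 1·(61089,3887) + (24203,1540)
fundamental: x₁=85292, y₁=5427  (since 7274725264 − 247·29452329 = 1)

85292 5427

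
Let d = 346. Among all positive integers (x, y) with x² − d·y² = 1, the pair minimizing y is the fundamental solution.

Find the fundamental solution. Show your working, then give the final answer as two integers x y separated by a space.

17299 930

√346 → a₀=18, period (1,1,1,1,36); ℓ=5 odd so k=9
i=0: a=18 ⇒ p=18, q=1
i=1: a=1 ⇒ p=19, q=1
…
i=6: a=1 ⇒ p=3497, q=188
i=7: a=1 ⇒ p=6901, q=371
i=8: a=1 ⇒ p=10398, q=559
i=9: a=1 ⇒ p=17299, q=930
(x₁, y₁) = (17299, 930);  17299² − 346·930² = 1 ✓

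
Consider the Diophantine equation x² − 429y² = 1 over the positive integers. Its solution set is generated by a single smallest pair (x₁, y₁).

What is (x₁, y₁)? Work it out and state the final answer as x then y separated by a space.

√429 → a₀=20, period (1,2,2,9,1,12,1,9,2,2,1,40); ℓ=12 even so k=11
k=0  a_k=20  p_k/q_k = 20/1
…
k=2  a_k=2  p_k/q_k = 62/3
…
k=6  a_k=12  p_k/q_k = 19511/942
…
k=8  a_k=9  p_k/q_k = 208718/10077
…
k=10  a_k=2  p_k/q_k = 1085636/52415
k=11  a_k=1  p_k/q_k = 1524095/73584
(x₁, y₁) = (1524095, 73584);  1524095² − 429·73584² = 1 ✓

1524095 73584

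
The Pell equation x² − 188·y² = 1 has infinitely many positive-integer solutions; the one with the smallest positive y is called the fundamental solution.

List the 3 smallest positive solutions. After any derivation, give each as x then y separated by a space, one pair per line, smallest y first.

4607 336
42448897 3095904
391124132351 28525659120

√188 → a₀=13, period (1,2,2,6,2,2,1,26); ℓ=8 even so k=7
k=0  a_k=13  p_k/q_k = 13/1
k=1  a_k=1  p_k/q_k = 14/1
k=2  a_k=2  p_k/q_k = 41/3
…
k=6  a_k=2  p_k/q_k = 3277/239
k=7  a_k=1  p_k/q_k = 4607/336
(x₁, y₁) = (4607, 336);  4607² − 188·336² = 1 ✓
(x_2, y_2) = (4607·4607 + 188·336·336, 4607·336 + 336·4607) = (42448897, 3095904)
(x_3, y_3) = (4607·42448897 + 188·336·3095904, 4607·3095904 + 336·42448897) = (391124132351, 28525659120)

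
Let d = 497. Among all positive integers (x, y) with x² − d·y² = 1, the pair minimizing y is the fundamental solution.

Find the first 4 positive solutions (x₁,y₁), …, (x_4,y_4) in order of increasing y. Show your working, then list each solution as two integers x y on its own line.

1201887 53912
2889064721537 129592263888
6944658661946678751 311510514535059400
16693389930459326703284737 748800875565868281911712

[22; 3,2,2,5,6,5,2,2,3,44] for √497; ℓ=10 ⇒ convergent index 9
k=0  a_k=22  p_k/q_k = 22/1
k=1  a_k=3  p_k/q_k = 67/3
k=2  a_k=2  p_k/q_k = 156/7
k=3  a_k=2  p_k/q_k = 379/17
…
k=5  a_k=6  p_k/q_k = 12685/569
…
k=8  a_k=2  p_k/q_k = 352750/15823
k=9  a_k=3  p_k/q_k = 1201887/53912
→ (1201887, 53912).  Check: 1201887²=1444532360769, 497·53912²=1444532360768, difference 1.
k=2:  x_2 = 1201887·1201887+497·53912·53912 = 2889064721537,  y_2 = 1201887·53912+53912·1201887 = 129592263888
k=3:  x_3 = 1201887·2889064721537+497·53912·129592263888 = 6944658661946678751,  y_3 = 1201887·129592263888+53912·2889064721537 = 311510514535059400
k=4:  x_4 = 1201887·6944658661946678751+497·53912·311510514535059400 = 16693389930459326703284737,  y_4 = 1201887·311510514535059400+53912·6944658661946678751 = 748800875565868281911712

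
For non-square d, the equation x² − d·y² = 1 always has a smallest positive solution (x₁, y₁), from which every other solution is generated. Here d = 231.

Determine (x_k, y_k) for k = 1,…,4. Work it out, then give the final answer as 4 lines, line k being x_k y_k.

76 5
11551 760
1755676 115515
266851201 17557520

√231 = [15; 5,30, …], period ℓ=2 (even) → k=1
step 0: (15, 1)  from 15·(1,0) + (0,1)
step 1: (76, 5)  from 5·(15,1) + (1,0)
fundamental: x₁=76, y₁=5  (since 5776 − 231·25 = 1)
(76+5√231)^2 = 11551 + 760√231
(76+5√231)^3 = 1755676 + 115515√231
(76+5√231)^4 = 266851201 + 17557520√231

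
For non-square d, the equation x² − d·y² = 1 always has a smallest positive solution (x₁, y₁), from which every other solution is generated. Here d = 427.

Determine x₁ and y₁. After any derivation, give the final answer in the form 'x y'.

√427 → a₀=20, period (1,1,1,40); ℓ=4 even so k=3
i=0: a=20 ⇒ p=20, q=1
i=1: a=1 ⇒ p=21, q=1
i=2: a=1 ⇒ p=41, q=2
i=3: a=1 ⇒ p=62, q=3
fundamental: x₁=62, y₁=3  (since 3844 − 427·9 = 1)

62 3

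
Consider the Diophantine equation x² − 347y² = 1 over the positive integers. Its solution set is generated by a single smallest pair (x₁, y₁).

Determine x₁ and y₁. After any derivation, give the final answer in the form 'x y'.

√347 = [18; 1,1,1,2,4,…,1,1,36, …], period ℓ=14 (even) → k=13
i=0: a=18 ⇒ p=18, q=1
i=1: a=1 ⇒ p=19, q=1
i=2: a=1 ⇒ p=37, q=2
…
i=4: a=2 ⇒ p=149, q=8
i=5: a=4 ⇒ p=652, q=35
i=6: a=1 ⇒ p=801, q=43
i=7: a=17 ⇒ p=14269, q=766
…
i=9: a=4 ⇒ p=74549, q=4002
…
i=12: a=1 ⇒ p=402885, q=21628
i=13: a=1 ⇒ p=641602, q=34443
→ (641602, 34443).  Check: 641602²=411653126404, 347·34443²=411653126403, difference 1.

641602 34443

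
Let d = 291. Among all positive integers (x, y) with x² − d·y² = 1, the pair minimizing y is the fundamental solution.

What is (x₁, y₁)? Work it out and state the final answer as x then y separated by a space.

d=291: √d = [17; 17,34] (ℓ=2, even), read p_1/q_1
a_0=17:  p_0=17·1+0=17,  q_0=17·0+1=1
a_1=17:  p_1=17·17+1=290,  q_1=17·1+0=17
fundamental: x₁=290, y₁=17  (since 84100 − 291·289 = 1)

290 17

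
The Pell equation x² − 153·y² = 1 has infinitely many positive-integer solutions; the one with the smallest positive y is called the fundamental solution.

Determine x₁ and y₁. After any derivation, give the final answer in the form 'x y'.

√153 = [12; 2,1,2,2,2,1,2,24, …], period ℓ=8 (even) → k=7
i=0: a=12 ⇒ p=12, q=1
…
i=6: a=1 ⇒ p=804, q=65
i=7: a=2 ⇒ p=2177, q=176
→ (2177, 176).  Check: 2177²=4739329, 153·176²=4739328, difference 1.

2177 176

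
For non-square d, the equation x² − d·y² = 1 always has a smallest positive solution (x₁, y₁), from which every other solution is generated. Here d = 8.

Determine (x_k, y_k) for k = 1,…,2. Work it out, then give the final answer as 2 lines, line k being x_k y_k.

[2; 1,4] for √8; ℓ=2 ⇒ convergent index 1
a_0=2:  p_0=2·1+0=2,  q_0=2·0+1=1
a_1=1:  p_1=1·2+1=3,  q_1=1·1+0=1
fundamental: x₁=3, y₁=1  (since 9 − 8·1 = 1)
(x_2, y_2) = (3·3 + 8·1·1, 3·1 + 1·3) = (17, 6)

3 1
17 6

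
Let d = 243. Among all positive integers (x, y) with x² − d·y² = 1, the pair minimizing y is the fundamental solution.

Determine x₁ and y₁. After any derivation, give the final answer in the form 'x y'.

√243 → a₀=15, period (1,1,2,3,15,3,2,1,1,30); ℓ=10 even so k=9
step 0: (15, 1)  from 15·(1,0) + (0,1)
step 1: (16, 1)  from 1·(15,1) + (1,0)
…
step 5: (4053, 260)  from 15·(265,17) + (78,5)
step 6: (12424, 797)  from 3·(4053,260) + (265,17)
…
step 8: (41325, 2651)  from 1·(28901,1854) + (12424,797)
step 9: (70226, 4505)  from 1·(41325,2651) + (28901,1854)
→ (70226, 4505).  Check: 70226²=4931691076, 243·4505²=4931691075, difference 1.

70226 4505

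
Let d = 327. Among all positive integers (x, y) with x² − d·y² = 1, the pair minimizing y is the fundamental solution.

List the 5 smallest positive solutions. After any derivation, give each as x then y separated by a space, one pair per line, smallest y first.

[18; 12,36] for √327; ℓ=2 ⇒ convergent index 1
k=0  a_k=18  p_k/q_k = 18/1
k=1  a_k=12  p_k/q_k = 217/12
fundamental: x₁=217, y₁=12  (since 47089 − 327·144 = 1)
(217+12√327)^2 = 94177 + 5208√327
(217+12√327)^3 = 40872601 + 2260260√327
(217+12√327)^4 = 17738614657 + 980947632√327
(217+12√327)^5 = 7698517888537 + 425729012028√327

217 12
94177 5208
40872601 2260260
17738614657 980947632
7698517888537 425729012028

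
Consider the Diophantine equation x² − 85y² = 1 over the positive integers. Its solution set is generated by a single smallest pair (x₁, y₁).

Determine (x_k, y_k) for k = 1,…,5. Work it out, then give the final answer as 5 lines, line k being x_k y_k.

285769 30996
163327842721 17715391848
93348068572789129 10125019625991228
53351968415791425367681 5786833466982059076816
30492677324331251603220874249 3307395226041867061019271780

√85 → a₀=9, period (4,1,1,4,18); ℓ=5 odd so k=9
k=0  a_k=9  p_k/q_k = 9/1
k=1  a_k=4  p_k/q_k = 37/4
…
k=3  a_k=1  p_k/q_k = 83/9
k=4  a_k=4  p_k/q_k = 378/41
k=5  a_k=18  p_k/q_k = 6887/747
k=6  a_k=4  p_k/q_k = 27926/3029
…
k=8  a_k=1  p_k/q_k = 62739/6805
k=9  a_k=4  p_k/q_k = 285769/30996
fundamental: x₁=285769, y₁=30996  (since 81663921361 − 85·960752016 = 1)
(285769+30996√85)^2 = 163327842721 + 17715391848√85
(285769+30996√85)^3 = 93348068572789129 + 10125019625991228√85
(285769+30996√85)^4 = 53351968415791425367681 + 5786833466982059076816√85
(285769+30996√85)^5 = 30492677324331251603220874249 + 3307395226041867061019271780√85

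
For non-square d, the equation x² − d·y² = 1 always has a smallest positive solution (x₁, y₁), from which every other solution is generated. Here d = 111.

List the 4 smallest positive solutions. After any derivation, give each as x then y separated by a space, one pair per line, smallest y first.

295 28
174049 16520
102688615 9746772
60586108801 5750578960

√111 → a₀=10, period (1,1,6,1,1,20); ℓ=6 even so k=5
i=0: a=10 ⇒ p=10, q=1
i=1: a=1 ⇒ p=11, q=1
i=2: a=1 ⇒ p=21, q=2
i=3: a=6 ⇒ p=137, q=13
i=4: a=1 ⇒ p=158, q=15
i=5: a=1 ⇒ p=295, q=28
fundamental: x₁=295, y₁=28  (since 87025 − 111·784 = 1)
(295+28√111)^2 = 174049 + 16520√111
(295+28√111)^3 = 102688615 + 9746772√111
(295+28√111)^4 = 60586108801 + 5750578960√111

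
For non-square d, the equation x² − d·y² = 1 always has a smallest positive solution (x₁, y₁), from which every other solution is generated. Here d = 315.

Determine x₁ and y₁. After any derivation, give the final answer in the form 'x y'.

71 4

√315 = [17; 1,2,1,34, …], period ℓ=4 (even) → k=3
i=0: a=17 ⇒ p=17, q=1
i=1: a=1 ⇒ p=18, q=1
i=2: a=2 ⇒ p=53, q=3
i=3: a=1 ⇒ p=71, q=4
→ (71, 4).  Check: 71²=5041, 315·4²=5040, difference 1.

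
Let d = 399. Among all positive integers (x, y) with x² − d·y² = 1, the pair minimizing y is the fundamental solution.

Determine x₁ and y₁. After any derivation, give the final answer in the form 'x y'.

[19; 1,38] for √399; ℓ=2 ⇒ convergent index 1
step 0: (19, 1)  from 19·(1,0) + (0,1)
step 1: (20, 1)  from 1·(19,1) + (1,0)
fundamental: x₁=20, y₁=1  (since 400 − 399·1 = 1)

20 1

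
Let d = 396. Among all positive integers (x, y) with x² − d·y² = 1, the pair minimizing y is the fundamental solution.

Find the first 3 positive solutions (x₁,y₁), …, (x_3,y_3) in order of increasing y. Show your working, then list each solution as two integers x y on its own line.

d=396: √d = [19; 1,8,1,38] (ℓ=4, even), read p_3/q_3
a_0=19:  p_0=19·1+0=19,  q_0=19·0+1=1
…
a_2=8:  p_2=8·20+19=179,  q_2=8·1+1=9
a_3=1:  p_3=1·179+20=199,  q_3=1·9+1=10
→ (199, 10).  Check: 199²=39601, 396·10²=39600, difference 1.
n=2: (199,10)∘(199,10) = (199·199+396·10·10, 199·10+10·199) = (79201,3980)
n=3: (79201,3980)∘(199,10) = (199·79201+396·10·3980, 199·3980+10·79201) = (31521799,1584030)

199 10
79201 3980
31521799 1584030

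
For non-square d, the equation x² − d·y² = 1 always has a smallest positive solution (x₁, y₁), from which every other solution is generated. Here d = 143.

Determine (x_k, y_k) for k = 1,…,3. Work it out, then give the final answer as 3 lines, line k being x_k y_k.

12 1
287 24
6876 575

√143 → a₀=11, period (1,22); ℓ=2 even so k=1
k=0  a_k=11  p_k/q_k = 11/1
k=1  a_k=1  p_k/q_k = 12/1
→ (12, 1).  Check: 12²=144, 143·1²=143, difference 1.
k=2:  x_2 = 12·12+143·1·1 = 287,  y_2 = 12·1+1·12 = 24
k=3:  x_3 = 12·287+143·1·24 = 6876,  y_3 = 12·24+1·287 = 575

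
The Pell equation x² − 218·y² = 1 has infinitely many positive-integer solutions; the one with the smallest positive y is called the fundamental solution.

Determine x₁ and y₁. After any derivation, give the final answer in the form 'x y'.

126003 8534

d=218: √d = [14; 1,3,3,1,28] (ℓ=5, odd), read p_9/q_9
i=0: a=14 ⇒ p=14, q=1
…
i=3: a=3 ⇒ p=192, q=13
…
i=6: a=1 ⇒ p=7471, q=506
…
i=8: a=3 ⇒ p=96370, q=6527
i=9: a=1 ⇒ p=126003, q=8534
→ (126003, 8534).  Check: 126003²=15876756009, 218·8534²=15876756008, difference 1.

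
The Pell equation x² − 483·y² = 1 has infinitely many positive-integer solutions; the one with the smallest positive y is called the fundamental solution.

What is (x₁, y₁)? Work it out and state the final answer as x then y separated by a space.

22 1

√483 = [21; 1,42, …], period ℓ=2 (even) → k=1
a_0=21:  p_0=21·1+0=21,  q_0=21·0+1=1
a_1=1:  p_1=1·21+1=22,  q_1=1·1+0=1
(x₁, y₁) = (22, 1);  22² − 483·1² = 1 ✓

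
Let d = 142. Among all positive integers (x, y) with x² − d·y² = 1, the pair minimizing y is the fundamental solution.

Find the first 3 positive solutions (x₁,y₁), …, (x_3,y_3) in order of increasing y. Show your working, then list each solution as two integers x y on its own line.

143 12
40897 3432
11696399 981540

[11; 1,10,1,22] for √142; ℓ=4 ⇒ convergent index 3
i=0: a=11 ⇒ p=11, q=1
i=1: a=1 ⇒ p=12, q=1
i=2: a=10 ⇒ p=131, q=11
i=3: a=1 ⇒ p=143, q=12
→ (143, 12).  Check: 143²=20449, 142·12²=20448, difference 1.
(x_2, y_2) = (143·143 + 142·12·12, 143·12 + 12·143) = (40897, 3432)
(x_3, y_3) = (143·40897 + 142·12·3432, 143·3432 + 12·40897) = (11696399, 981540)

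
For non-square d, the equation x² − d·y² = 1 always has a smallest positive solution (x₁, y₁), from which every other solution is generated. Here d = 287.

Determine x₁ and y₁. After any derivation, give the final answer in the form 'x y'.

√287 = [16; 1,15,1,32, …], period ℓ=4 (even) → k=3
step 0: (16, 1)  from 16·(1,0) + (0,1)
step 1: (17, 1)  from 1·(16,1) + (1,0)
step 2: (271, 16)  from 15·(17,1) + (16,1)
step 3: (288, 17)  from 1·(271,16) + (17,1)
fundamental: x₁=288, y₁=17  (since 82944 − 287·289 = 1)

288 17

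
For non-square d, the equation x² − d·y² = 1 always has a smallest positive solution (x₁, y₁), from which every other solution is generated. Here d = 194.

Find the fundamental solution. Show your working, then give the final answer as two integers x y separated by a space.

195 14

√194 → a₀=13, period (1,12,1,26); ℓ=4 even so k=3
step 0: (13, 1)  from 13·(1,0) + (0,1)
step 1: (14, 1)  from 1·(13,1) + (1,0)
step 2: (181, 13)  from 12·(14,1) + (13,1)
step 3: (195, 14)  from 1·(181,13) + (14,1)
(x₁, y₁) = (195, 14);  195² − 194·14² = 1 ✓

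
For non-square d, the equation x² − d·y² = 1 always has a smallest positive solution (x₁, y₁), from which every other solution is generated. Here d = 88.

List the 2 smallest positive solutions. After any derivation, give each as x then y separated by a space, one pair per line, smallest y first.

√88 → a₀=9, period (2,1,1,1,2,18); ℓ=6 even so k=5
a_0=9:  p_0=9·1+0=9,  q_0=9·0+1=1
a_1=2:  p_1=2·9+1=19,  q_1=2·1+0=2
…
a_3=1:  p_3=1·28+19=47,  q_3=1·3+2=5
a_4=1:  p_4=1·47+28=75,  q_4=1·5+3=8
a_5=2:  p_5=2·75+47=197,  q_5=2·8+5=21
→ (197, 21).  Check: 197²=38809, 88·21²=38808, difference 1.
(x_2, y_2) = (197·197 + 88·21·21, 197·21 + 21·197) = (77617, 8274)

197 21
77617 8274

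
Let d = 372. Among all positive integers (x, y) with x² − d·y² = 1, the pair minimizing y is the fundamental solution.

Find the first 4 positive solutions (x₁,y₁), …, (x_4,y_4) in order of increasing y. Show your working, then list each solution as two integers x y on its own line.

√372 → a₀=19, period (3,2,12,2,3,38); ℓ=6 even so k=5
i=0: a=19 ⇒ p=19, q=1
i=1: a=3 ⇒ p=58, q=3
i=2: a=2 ⇒ p=135, q=7
i=3: a=12 ⇒ p=1678, q=87
i=4: a=2 ⇒ p=3491, q=181
i=5: a=3 ⇒ p=12151, q=630
(x₁, y₁) = (12151, 630);  12151² − 372·630² = 1 ✓
(x_2, y_2) = (12151·12151 + 372·630·630, 12151·630 + 630·12151) = (295293601, 15310260)
(x_3, y_3) = (12151·295293601 + 372·630·15310260, 12151·15310260 + 630·295293601) = (7176225079351, 372069937890)
(x_4, y_4) = (12151·7176225079351 + 372·630·372069937890, 12151·372069937890 + 630·7176225079351) = (174396621583094401, 9042043615292520)

12151 630
295293601 15310260
7176225079351 372069937890
174396621583094401 9042043615292520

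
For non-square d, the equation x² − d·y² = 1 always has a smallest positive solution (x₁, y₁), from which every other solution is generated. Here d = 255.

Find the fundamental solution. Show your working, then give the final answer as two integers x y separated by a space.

16 1

√255 = [15; 1,30, …], period ℓ=2 (even) → k=1
step 0: (15, 1)  from 15·(1,0) + (0,1)
step 1: (16, 1)  from 1·(15,1) + (1,0)
fundamental: x₁=16, y₁=1  (since 256 − 255·1 = 1)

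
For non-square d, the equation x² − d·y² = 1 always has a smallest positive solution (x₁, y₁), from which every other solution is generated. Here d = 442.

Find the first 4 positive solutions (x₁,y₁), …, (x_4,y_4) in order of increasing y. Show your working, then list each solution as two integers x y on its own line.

883 42
1559377 74172
2753858899 130987710
4863313256257 231324221688

d=442: √d = [21; 42] (ℓ=1, odd), read p_1/q_1
a_0=21:  p_0=21·1+0=21,  q_0=21·0+1=1
a_1=42:  p_1=42·21+1=883,  q_1=42·1+0=42
fundamental: x₁=883, y₁=42  (since 779689 − 442·1764 = 1)
n=2: (883,42)∘(883,42) = (883·883+442·42·42, 883·42+42·883) = (1559377,74172)
n=3: (1559377,74172)∘(883,42) = (883·1559377+442·42·74172, 883·74172+42·1559377) = (2753858899,130987710)
n=4: (2753858899,130987710)∘(883,42) = (883·2753858899+442·42·130987710, 883·130987710+42·2753858899) = (4863313256257,231324221688)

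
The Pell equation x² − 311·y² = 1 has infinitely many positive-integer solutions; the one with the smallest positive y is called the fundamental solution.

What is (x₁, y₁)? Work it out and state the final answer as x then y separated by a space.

d=311: √d = [17; 1,1,1,2,1,…,1,1,34] (ℓ=16, even), read p_15/q_15
k=0  a_k=17  p_k/q_k = 17/1
k=1  a_k=1  p_k/q_k = 18/1
…
k=3  a_k=1  p_k/q_k = 53/3
…
k=5  a_k=1  p_k/q_k = 194/11
k=6  a_k=6  p_k/q_k = 1305/74
k=7  a_k=3  p_k/q_k = 4109/233
…
k=9  a_k=3  p_k/q_k = 217583/12338
…
k=11  a_k=1  p_k/q_k = 1594239/90401
…
k=14  a_k=1  p_k/q_k = 10724507/608131
k=15  a_k=1  p_k/q_k = 16883880/957397
fundamental: x₁=16883880, y₁=957397  (since 285065403854400 − 311·916609015609 = 1)

16883880 957397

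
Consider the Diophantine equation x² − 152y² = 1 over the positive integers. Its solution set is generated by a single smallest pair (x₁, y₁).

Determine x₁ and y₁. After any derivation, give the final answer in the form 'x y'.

37 3

√152 → a₀=12, period (3,24); ℓ=2 even so k=1
a_0=12:  p_0=12·1+0=12,  q_0=12·0+1=1
a_1=3:  p_1=3·12+1=37,  q_1=3·1+0=3
→ (37, 3).  Check: 37²=1369, 152·3²=1368, difference 1.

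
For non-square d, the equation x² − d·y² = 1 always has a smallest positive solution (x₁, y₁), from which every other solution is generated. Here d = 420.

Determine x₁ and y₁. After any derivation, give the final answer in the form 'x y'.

41 2

√420 = [20; 2,40, …], period ℓ=2 (even) → k=1
i=0: a=20 ⇒ p=20, q=1
i=1: a=2 ⇒ p=41, q=2
→ (41, 2).  Check: 41²=1681, 420·2²=1680, difference 1.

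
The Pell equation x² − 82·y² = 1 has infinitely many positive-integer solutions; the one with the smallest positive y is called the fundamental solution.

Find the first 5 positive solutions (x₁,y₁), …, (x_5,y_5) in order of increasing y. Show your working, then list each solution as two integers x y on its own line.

√82 = [9; 18, …], period ℓ=1 (odd) → k=1
i=0: a=9 ⇒ p=9, q=1
i=1: a=18 ⇒ p=163, q=18
fundamental: x₁=163, y₁=18  (since 26569 − 82·324 = 1)
k=2:  x_2 = 163·163+82·18·18 = 53137,  y_2 = 163·18+18·163 = 5868
k=3:  x_3 = 163·53137+82·18·5868 = 17322499,  y_3 = 163·5868+18·53137 = 1912950
k=4:  x_4 = 163·17322499+82·18·1912950 = 5647081537,  y_4 = 163·1912950+18·17322499 = 623615832
k=5:  x_5 = 163·5647081537+82·18·623615832 = 1840931258563,  y_5 = 163·623615832+18·5647081537 = 203296848282

163 18
53137 5868
17322499 1912950
5647081537 623615832
1840931258563 203296848282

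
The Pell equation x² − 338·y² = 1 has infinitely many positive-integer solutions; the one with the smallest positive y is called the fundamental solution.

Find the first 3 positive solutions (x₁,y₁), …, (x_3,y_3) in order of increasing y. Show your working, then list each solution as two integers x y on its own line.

114243 6214
26102926097 1419812004
5964153172084899 324407165539730

√338 = [18; 2,1,1,2,36, …], period ℓ=5 (odd) → k=9
a_0=18:  p_0=18·1+0=18,  q_0=18·0+1=1
…
a_5=36:  p_5=36·239+92=8696,  q_5=36·13+5=473
a_6=2:  p_6=2·8696+239=17631,  q_6=2·473+13=959
…
a_8=1:  p_8=1·26327+17631=43958,  q_8=1·1432+959=2391
a_9=2:  p_9=2·43958+26327=114243,  q_9=2·2391+1432=6214
→ (114243, 6214).  Check: 114243²=13051463049, 338·6214²=13051463048, difference 1.
k=2:  x_2 = 114243·114243+338·6214·6214 = 26102926097,  y_2 = 114243·6214+6214·114243 = 1419812004
k=3:  x_3 = 114243·26102926097+338·6214·1419812004 = 5964153172084899,  y_3 = 114243·1419812004+6214·26102926097 = 324407165539730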